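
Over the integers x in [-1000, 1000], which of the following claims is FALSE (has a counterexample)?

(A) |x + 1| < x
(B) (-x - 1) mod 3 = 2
(A) x = 0: LHS = |0 + 1| = |1| = 1; 1 < 0 — FAILS
(B) x = 1: LHS = (-1 - 1) mod 3 = (-2) mod 3 = 1; 1 = 2 — FAILS

Answer: Both A and B are false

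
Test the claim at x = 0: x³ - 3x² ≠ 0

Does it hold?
x = 0: LHS = 0³ - 3·0² = 0; 0 ≠ 0 — FAILS

The relation fails at x = 0, so x = 0 is a counterexample.

Answer: No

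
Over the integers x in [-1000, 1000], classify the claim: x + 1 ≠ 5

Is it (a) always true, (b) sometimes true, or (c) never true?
Holds at x = 0: LHS = 0 + 1 = 1; 1 ≠ 5 — holds
Fails at x = 4: LHS = 4 + 1 = 5; 5 ≠ 5 — FAILS
It is satisfied by some integers in the range but not all.

Answer: Sometimes true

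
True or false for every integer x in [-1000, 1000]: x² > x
The claim fails at x = 0:
x = 0: LHS = 0² = 0; 0 > 0 — FAILS

Because a single integer refutes it, the statement is false.

Answer: False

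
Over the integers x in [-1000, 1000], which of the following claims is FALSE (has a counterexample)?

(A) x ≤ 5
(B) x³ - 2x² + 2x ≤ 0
(A) x = 6: 6 ≤ 5 — FAILS
(B) x = 1: LHS = 1³ - 2·1² + 2·1 = 1; 1 ≤ 0 — FAILS

Answer: Both A and B are false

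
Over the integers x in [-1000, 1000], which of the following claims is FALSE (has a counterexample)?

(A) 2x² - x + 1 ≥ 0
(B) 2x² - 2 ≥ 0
(A) Over all integers in [-1000, 1000], LHS − RHS is smallest at x = 0, where it equals 1:
x = 0: LHS = 2·0² - 0 + 1 = 1; 1 ≥ 0 — holds
At the ends of the range:
x = -1000: LHS = 2·(-1000)² - (-1000) + 1 = 2001001; 2001001 ≥ 0 — holds
x = 1000: LHS = 2·1000² - 1000 + 1 = 1999001; 1999001 ≥ 0 — holds
Hence LHS − RHS is never negative, i.e. LHS ≥ RHS throughout, so the relation holds for every integer in [-1000, 1000].

(B) x = 0: LHS = 2·0² - 2 = -2; -2 ≥ 0 — FAILS

Only (B) has a counterexample.

Answer: B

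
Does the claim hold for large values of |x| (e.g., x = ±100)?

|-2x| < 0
x = 100: LHS = |-2·100| = |-200| = 200; 200 < 0 — FAILS
x = -100: LHS = |-2·(-100)| = |200| = 200; 200 < 0 — FAILS

Answer: No, fails for both x = 100 and x = -100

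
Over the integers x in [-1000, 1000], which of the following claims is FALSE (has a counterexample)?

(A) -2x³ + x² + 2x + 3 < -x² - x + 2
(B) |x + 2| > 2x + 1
(A) x = 0: LHS = -2·0³ + 0² + 2·0 + 3 = 3, RHS = -0² - 0 + 2 = 2; 3 < 2 — FAILS
(B) x = 1: LHS = |1 + 2| = |3| = 3, RHS = 2·1 + 1 = 3; 3 > 3 — FAILS

Answer: Both A and B are false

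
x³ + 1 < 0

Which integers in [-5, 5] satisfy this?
Holds for: {-5, -4, -3, -2}
Fails for: {-1, 0, 1, 2, 3, 4, 5}

Answer: {-5, -4, -3, -2}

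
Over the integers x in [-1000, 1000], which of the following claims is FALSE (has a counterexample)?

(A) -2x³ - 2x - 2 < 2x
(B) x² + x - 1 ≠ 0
(A) x = -1: LHS = -2·(-1)³ - 2·(-1) - 2 = 2, RHS = 2·(-1) = -2; 2 < -2 — FAILS

(B) Track d = LHS − RHS over the integers in [-1000, 1000]. Equality would need d = 0, but d changes sign only between consecutive integers, jumping over 0:
x = -2: LHS = (-2)² + (-2) - 1 = 1; 1 ≠ 0 — holds  (d = 1)
x = -1: LHS = (-1)² + (-1) - 1 = -1; -1 ≠ 0 — holds  (d = -1)
x = 0: LHS = 0² + 0 - 1 = -1; -1 ≠ 0 — holds  (d = -1)
x = 1: LHS = 1² + 1 - 1 = 1; 1 ≠ 0 — holds  (d = 1)
Away from these crossings d keeps a constant sign, and checking every integer in [-1000, 1000] confirms d ≠ 0 throughout. Hence the two sides are never equal, so the relation holds for every integer in [-1000, 1000].

Only (A) has a counterexample.

Answer: A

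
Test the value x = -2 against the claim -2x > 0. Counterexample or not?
Substitute x = -2 into the relation:
x = -2: LHS = -2·(-2) = 4; 4 > 0 — holds

The claim holds here, so x = -2 is not a counterexample. (A counterexample exists elsewhere, e.g. x = 0.)

Answer: No, x = -2 is not a counterexample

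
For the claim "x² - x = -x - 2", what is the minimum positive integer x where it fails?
Testing positive integers:
x = 1: LHS = 1² - 1 = 0, RHS = -1 - 2 = -3; 0 = -3 — FAILS  ← smallest positive counterexample

Answer: x = 1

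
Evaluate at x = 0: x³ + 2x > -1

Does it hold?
x = 0: LHS = 0³ + 2·0 = 0; 0 > -1 — holds

The relation is satisfied at x = 0.

Answer: Yes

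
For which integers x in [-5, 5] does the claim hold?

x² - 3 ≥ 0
Holds for: {-5, -4, -3, -2, 2, 3, 4, 5}
Fails for: {-1, 0, 1}

Answer: {-5, -4, -3, -2, 2, 3, 4, 5}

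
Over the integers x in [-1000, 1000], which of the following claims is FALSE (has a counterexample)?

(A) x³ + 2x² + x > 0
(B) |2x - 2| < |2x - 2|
(A) x = 0: LHS = 0³ + 2·0² + 0 = 0; 0 > 0 — FAILS
(B) x = 0: LHS = |2·0 - 2| = |-2| = 2, RHS = |2·0 - 2| = |-2| = 2; 2 < 2 — FAILS

Answer: Both A and B are false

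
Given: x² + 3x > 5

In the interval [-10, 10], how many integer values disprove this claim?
Counterexamples in [-10, 10]: {-4, -3, -2, -1, 0, 1}.

Counting them gives 6 values.

Answer: 6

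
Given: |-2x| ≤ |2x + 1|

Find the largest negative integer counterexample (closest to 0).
Testing negative integers from -1 downward:
x = -1: LHS = |-2·(-1)| = |2| = 2, RHS = |2·(-1) + 1| = |-1| = 1; 2 ≤ 1 — FAILS  ← closest negative counterexample to 0

Answer: x = -1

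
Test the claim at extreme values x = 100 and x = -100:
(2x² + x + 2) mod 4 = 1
x = 100: LHS = (2·100² + 100 + 2) mod 4 = 20102 mod 4 = 2; 2 = 1 — FAILS
x = -100: LHS = (2·(-100)² + (-100) + 2) mod 4 = 19902 mod 4 = 2; 2 = 1 — FAILS

Answer: No, fails for both x = 100 and x = -100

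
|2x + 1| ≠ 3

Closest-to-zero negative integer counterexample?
Testing negative integers from -1 downward:
x = -1: LHS = |2·(-1) + 1| = |-1| = 1; 1 ≠ 3 — holds
x = -2: LHS = |2·(-2) + 1| = |-3| = 3; 3 ≠ 3 — FAILS  ← closest negative counterexample to 0

Answer: x = -2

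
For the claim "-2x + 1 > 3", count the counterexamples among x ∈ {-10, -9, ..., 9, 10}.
Counterexamples in [-10, 10]: {-1, 0, 1, 2, 3, 4, 5, 6, 7, 8, 9, 10}.

Counting them gives 12 values.

Answer: 12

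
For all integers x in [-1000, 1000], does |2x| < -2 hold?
The claim fails at x = 0:
x = 0: LHS = |2·0| = |0| = 0; 0 < -2 — FAILS

Because a single integer refutes it, the statement is false.

Answer: False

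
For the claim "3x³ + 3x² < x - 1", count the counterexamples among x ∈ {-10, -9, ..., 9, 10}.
Counterexamples in [-10, 10]: {-1, 0, 1, 2, 3, 4, 5, 6, 7, 8, 9, 10}.

Counting them gives 12 values.

Answer: 12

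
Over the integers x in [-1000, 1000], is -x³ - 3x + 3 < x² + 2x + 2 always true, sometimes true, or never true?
Holds at x = 1: LHS = -1³ - 3·1 + 3 = -1, RHS = 1² + 2·1 + 2 = 5; -1 < 5 — holds
Fails at x = 0: LHS = -0³ - 3·0 + 3 = 3, RHS = 0² + 2·0 + 2 = 2; 3 < 2 — FAILS
It is satisfied by some integers in the range but not all.

Answer: Sometimes true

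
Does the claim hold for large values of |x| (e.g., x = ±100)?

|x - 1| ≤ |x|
x = 100: LHS = |100 - 1| = |99| = 99, RHS = |100| = 100; 99 ≤ 100 — holds
x = -100: LHS = |(-100) - 1| = |-101| = 101, RHS = |-100| = 100; 101 ≤ 100 — FAILS

Answer: Partially: holds for x = 100, fails for x = -100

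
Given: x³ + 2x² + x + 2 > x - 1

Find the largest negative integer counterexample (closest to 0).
Testing negative integers from -1 downward:
x = -1: LHS = (-1)³ + 2·(-1)² + (-1) + 2 = 2, RHS = (-1) - 1 = -2; 2 > -2 — holds
x = -2: LHS = (-2)³ + 2·(-2)² + (-2) + 2 = 0, RHS = (-2) - 1 = -3; 0 > -3 — holds
x = -3: LHS = (-3)³ + 2·(-3)² + (-3) + 2 = -10, RHS = (-3) - 1 = -4; -10 > -4 — FAILS  ← closest negative counterexample to 0

Answer: x = -3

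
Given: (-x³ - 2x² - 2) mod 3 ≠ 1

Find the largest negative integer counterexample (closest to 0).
Testing negative integers from -1 downward:
x = -1: LHS = (-(-1)³ - 2·(-1)² - 2) mod 3 = (-3) mod 3 = 0; 0 ≠ 1 — holds
x = -2: LHS = (-(-2)³ - 2·(-2)² - 2) mod 3 = (-2) mod 3 = 1; 1 ≠ 1 — FAILS  ← closest negative counterexample to 0

Answer: x = -2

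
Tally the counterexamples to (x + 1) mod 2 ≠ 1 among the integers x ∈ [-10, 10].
Counterexamples in [-10, 10]: {-10, -8, -6, -4, -2, 0, 2, 4, 6, 8, 10}.

Counting them gives 11 values.

Answer: 11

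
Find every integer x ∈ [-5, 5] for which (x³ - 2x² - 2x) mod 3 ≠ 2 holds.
Holds for: {-5, -3, -2, 0, 1, 3, 4}
Fails for: {-4, -1, 2, 5}

Answer: {-5, -3, -2, 0, 1, 3, 4}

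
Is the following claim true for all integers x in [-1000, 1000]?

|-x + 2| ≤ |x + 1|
The claim fails at x = 0:
x = 0: LHS = |-0 + 2| = |2| = 2, RHS = |0 + 1| = |1| = 1; 2 ≤ 1 — FAILS

Because a single integer refutes it, the statement is false.

Answer: False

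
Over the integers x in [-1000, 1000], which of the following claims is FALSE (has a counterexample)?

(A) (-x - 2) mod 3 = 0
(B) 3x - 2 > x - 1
(A) x = 0: LHS = (-0 - 2) mod 3 = (-2) mod 3 = 1; 1 = 0 — FAILS
(B) x = 0: LHS = 3·0 - 2 = -2, RHS = 0 - 1 = -1; -2 > -1 — FAILS

Answer: Both A and B are false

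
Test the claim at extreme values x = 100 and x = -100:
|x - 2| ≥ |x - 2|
x = 100: LHS = |100 - 2| = |98| = 98, RHS = |100 - 2| = |98| = 98; 98 ≥ 98 — holds
x = -100: LHS = |(-100) - 2| = |-102| = 102, RHS = |(-100) - 2| = |-102| = 102; 102 ≥ 102 — holds

Answer: Yes, holds for both x = 100 and x = -100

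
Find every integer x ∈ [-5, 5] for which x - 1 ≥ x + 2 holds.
Over all integers in [-5, 5], LHS − RHS is largest at x = 0, where it equals -3:
x = 0: LHS = 0 - 1 = -1, RHS = 0 + 2 = 2; -1 ≥ 2 — FAILS
At the ends of the range:
x = -5: LHS = (-5) - 1 = -6, RHS = (-5) + 2 = -3; -6 ≥ -3 — FAILS
x = 5: LHS = 5 - 1 = 4, RHS = 5 + 2 = 7; 4 ≥ 7 — FAILS
Hence LHS − RHS is never zero or positive, i.e. LHS < RHS throughout, so the claimed relation (≥) fails for every integer in [-5, 5].

Answer: None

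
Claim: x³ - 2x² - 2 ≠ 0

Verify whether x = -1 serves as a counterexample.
Substitute x = -1 into the relation:
x = -1: LHS = (-1)³ - 2·(-1)² - 2 = -5; -5 ≠ 0 — holds

The relation holds at x = -1, so it is not a counterexample.

Answer: No, x = -1 is not a counterexample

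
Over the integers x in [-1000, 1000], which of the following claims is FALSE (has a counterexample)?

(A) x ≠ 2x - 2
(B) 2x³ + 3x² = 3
(A) x = 2: RHS = 2·2 - 2 = 2; 2 ≠ 2 — FAILS
(B) x = 0: LHS = 2·0³ + 3·0² = 0; 0 = 3 — FAILS

Answer: Both A and B are false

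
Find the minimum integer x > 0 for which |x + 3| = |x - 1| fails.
Testing positive integers:
x = 1: LHS = |1 + 3| = |4| = 4, RHS = |1 - 1| = |0| = 0; 4 = 0 — FAILS  ← smallest positive counterexample

Answer: x = 1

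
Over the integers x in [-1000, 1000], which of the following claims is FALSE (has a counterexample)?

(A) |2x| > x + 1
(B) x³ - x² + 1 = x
(A) x = 0: LHS = |2·0| = |0| = 0, RHS = 0 + 1 = 1; 0 > 1 — FAILS
(B) x = 0: LHS = 0³ - 0² + 1 = 1; 1 = 0 — FAILS

Answer: Both A and B are false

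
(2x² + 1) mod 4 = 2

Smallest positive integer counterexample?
Testing positive integers:
x = 1: LHS = (2·1² + 1) mod 4 = 3 mod 4 = 3; 3 = 2 — FAILS  ← smallest positive counterexample

Answer: x = 1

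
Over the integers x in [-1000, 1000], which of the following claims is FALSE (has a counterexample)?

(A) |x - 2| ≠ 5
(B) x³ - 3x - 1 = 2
(A) x = -3: LHS = |(-3) - 2| = |-5| = 5; 5 ≠ 5 — FAILS
(B) x = 0: LHS = 0³ - 3·0 - 1 = -1; -1 = 2 — FAILS

Answer: Both A and B are false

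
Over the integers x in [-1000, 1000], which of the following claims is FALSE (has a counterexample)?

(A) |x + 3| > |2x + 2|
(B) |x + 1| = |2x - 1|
(A) x = 1: LHS = |1 + 3| = |4| = 4, RHS = |2·1 + 2| = |4| = 4; 4 > 4 — FAILS
(B) x = 1: LHS = |1 + 1| = |2| = 2, RHS = |2·1 - 1| = |1| = 1; 2 = 1 — FAILS

Answer: Both A and B are false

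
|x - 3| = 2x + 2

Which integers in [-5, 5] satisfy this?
Track d = LHS − RHS over the integers in [-5, 5]. Equality would need d = 0, but d changes sign only between consecutive integers, jumping over 0:
x = 0: LHS = |0 - 3| = |-3| = 3, RHS = 2·0 + 2 = 2; 3 = 2 — FAILS  (d = 1)
x = 1: LHS = |1 - 3| = |-2| = 2, RHS = 2·1 + 2 = 4; 2 = 4 — FAILS  (d = -2)
Away from these crossings d keeps a constant sign, and checking every integer in [-5, 5] confirms d ≠ 0 throughout. Hence the two sides are never equal, so the claimed relation (=) fails for every integer in [-5, 5].

Answer: None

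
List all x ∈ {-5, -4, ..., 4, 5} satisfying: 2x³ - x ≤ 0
Holds for: {-5, -4, -3, -2, -1, 0}
Fails for: {1, 2, 3, 4, 5}

Answer: {-5, -4, -3, -2, -1, 0}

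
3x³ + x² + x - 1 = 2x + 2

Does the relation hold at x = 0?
x = 0: LHS = 3·0³ + 0² + 0 - 1 = -1, RHS = 2·0 + 2 = 2; -1 = 2 — FAILS

The relation fails at x = 0, so x = 0 is a counterexample.

Answer: No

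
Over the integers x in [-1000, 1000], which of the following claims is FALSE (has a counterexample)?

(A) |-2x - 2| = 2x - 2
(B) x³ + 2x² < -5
(A) x = 0: LHS = |-2·0 - 2| = |-2| = 2, RHS = 2·0 - 2 = -2; 2 = -2 — FAILS
(B) x = 0: LHS = 0³ + 2·0² = 0; 0 < -5 — FAILS

Answer: Both A and B are false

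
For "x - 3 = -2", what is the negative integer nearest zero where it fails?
Testing negative integers from -1 downward:
x = -1: LHS = (-1) - 3 = -4; -4 = -2 — FAILS  ← closest negative counterexample to 0

Answer: x = -1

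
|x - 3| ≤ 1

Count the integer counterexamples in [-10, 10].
Counterexamples in [-10, 10]: {-10, -9, -8, -7, -6, -5, -4, -3, -2, -1, 0, 1, 5, 6, 7, 8, 9, 10}.

Counting them gives 18 values.

Answer: 18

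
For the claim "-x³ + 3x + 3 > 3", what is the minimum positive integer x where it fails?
Testing positive integers:
x = 1: LHS = -1³ + 3·1 + 3 = 5; 5 > 3 — holds
x = 2: LHS = -2³ + 3·2 + 3 = 1; 1 > 3 — FAILS  ← smallest positive counterexample

Answer: x = 2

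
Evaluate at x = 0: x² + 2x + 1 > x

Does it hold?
x = 0: LHS = 0² + 2·0 + 1 = 1; 1 > 0 — holds

The relation is satisfied at x = 0.

Answer: Yes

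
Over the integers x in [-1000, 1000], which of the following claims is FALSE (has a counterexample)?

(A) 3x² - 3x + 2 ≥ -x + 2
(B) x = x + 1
(A) Over all integers in [-1000, 1000], LHS − RHS is smallest at x = 0, where it equals 0:
x = 0: LHS = 3·0² - 3·0 + 2 = 2, RHS = -0 + 2 = 2; 2 ≥ 2 — holds
At the ends of the range:
x = -1000: LHS = 3·(-1000)² - 3·(-1000) + 2 = 3003002, RHS = -(-1000) + 2 = 1002; 3003002 ≥ 1002 — holds
x = 1000: LHS = 3·1000² - 3·1000 + 2 = 2997002, RHS = -1000 + 2 = -998; 2997002 ≥ -998 — holds
Hence LHS − RHS is never negative, i.e. LHS ≥ RHS throughout, so the relation holds for every integer in [-1000, 1000].

(B) x = 0: RHS = 0 + 1 = 1; 0 = 1 — FAILS

Only (B) has a counterexample.

Answer: B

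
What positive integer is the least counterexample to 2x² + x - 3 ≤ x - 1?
Testing positive integers:
x = 1: LHS = 2·1² + 1 - 3 = 0, RHS = 1 - 1 = 0; 0 ≤ 0 — holds
x = 2: LHS = 2·2² + 2 - 3 = 7, RHS = 2 - 1 = 1; 7 ≤ 1 — FAILS  ← smallest positive counterexample

Answer: x = 2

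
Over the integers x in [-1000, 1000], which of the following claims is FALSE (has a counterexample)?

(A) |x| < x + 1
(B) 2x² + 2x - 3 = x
(A) x = -1: LHS = |-1| = 1, RHS = (-1) + 1 = 0; 1 < 0 — FAILS
(B) x = 0: LHS = 2·0² + 2·0 - 3 = -3; -3 = 0 — FAILS

Answer: Both A and B are false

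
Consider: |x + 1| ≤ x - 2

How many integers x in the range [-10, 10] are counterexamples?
Counterexamples in [-10, 10]: {-10, -9, -8, -7, -6, -5, -4, -3, -2, -1, 0, 1, 2, 3, 4, 5, 6, 7, 8, 9, 10}.

Counting them gives 21 values.

Answer: 21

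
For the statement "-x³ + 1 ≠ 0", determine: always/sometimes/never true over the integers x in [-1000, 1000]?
Holds at x = 0: LHS = -0³ + 1 = 1; 1 ≠ 0 — holds
Fails at x = 1: LHS = -1³ + 1 = 0; 0 ≠ 0 — FAILS
It is satisfied by some integers in the range but not all.

Answer: Sometimes true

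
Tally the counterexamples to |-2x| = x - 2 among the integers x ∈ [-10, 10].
Counterexamples in [-10, 10]: {-10, -9, -8, -7, -6, -5, -4, -3, -2, -1, 0, 1, 2, 3, 4, 5, 6, 7, 8, 9, 10}.

Counting them gives 21 values.

Answer: 21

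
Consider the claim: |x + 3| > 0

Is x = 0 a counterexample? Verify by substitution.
Substitute x = 0 into the relation:
x = 0: LHS = |0 + 3| = |3| = 3; 3 > 0 — holds

The claim holds here, so x = 0 is not a counterexample. (A counterexample exists elsewhere, e.g. x = -3.)

Answer: No, x = 0 is not a counterexample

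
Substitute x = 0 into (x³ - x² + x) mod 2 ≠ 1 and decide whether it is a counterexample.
Substitute x = 0 into the relation:
x = 0: LHS = (0³ - 0² + 0) mod 2 = 0 mod 2 = 0; 0 ≠ 1 — holds

The claim holds here, so x = 0 is not a counterexample. (A counterexample exists elsewhere, e.g. x = 1.)

Answer: No, x = 0 is not a counterexample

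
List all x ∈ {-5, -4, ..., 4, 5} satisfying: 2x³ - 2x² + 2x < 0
Holds for: {-5, -4, -3, -2, -1}
Fails for: {0, 1, 2, 3, 4, 5}

Answer: {-5, -4, -3, -2, -1}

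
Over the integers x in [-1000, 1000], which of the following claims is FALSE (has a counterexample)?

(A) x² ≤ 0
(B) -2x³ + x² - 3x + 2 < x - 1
(A) x = 1: LHS = 1² = 1; 1 ≤ 0 — FAILS
(B) x = 0: LHS = -2·0³ + 0² - 3·0 + 2 = 2, RHS = 0 - 1 = -1; 2 < -1 — FAILS

Answer: Both A and B are false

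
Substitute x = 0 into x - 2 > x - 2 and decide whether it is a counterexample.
Substitute x = 0 into the relation:
x = 0: LHS = 0 - 2 = -2, RHS = 0 - 2 = -2; -2 > -2 — FAILS

Since the claim fails at x = 0, this value is a counterexample.

Answer: Yes, x = 0 is a counterexample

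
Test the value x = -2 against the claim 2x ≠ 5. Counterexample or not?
Substitute x = -2 into the relation:
x = -2: LHS = 2·(-2) = -4; -4 ≠ 5 — holds

The relation holds at x = -2, so it is not a counterexample.

Answer: No, x = -2 is not a counterexample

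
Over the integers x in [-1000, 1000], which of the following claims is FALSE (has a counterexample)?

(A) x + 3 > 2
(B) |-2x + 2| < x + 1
(A) x = -1: LHS = (-1) + 3 = 2; 2 > 2 — FAILS
(B) x = 0: LHS = |-2·0 + 2| = |2| = 2, RHS = 0 + 1 = 1; 2 < 1 — FAILS

Answer: Both A and B are false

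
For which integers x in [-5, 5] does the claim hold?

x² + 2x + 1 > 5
Holds for: {-5, -4, 2, 3, 4, 5}
Fails for: {-3, -2, -1, 0, 1}

Answer: {-5, -4, 2, 3, 4, 5}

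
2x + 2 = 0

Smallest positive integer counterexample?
Testing positive integers:
x = 1: LHS = 2·1 + 2 = 4; 4 = 0 — FAILS  ← smallest positive counterexample

Answer: x = 1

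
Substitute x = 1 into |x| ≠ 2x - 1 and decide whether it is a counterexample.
Substitute x = 1 into the relation:
x = 1: LHS = |1| = 1, RHS = 2·1 - 1 = 1; 1 ≠ 1 — FAILS

Since the claim fails at x = 1, this value is a counterexample.

Answer: Yes, x = 1 is a counterexample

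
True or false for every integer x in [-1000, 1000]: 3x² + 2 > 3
The claim fails at x = 0:
x = 0: LHS = 3·0² + 2 = 2; 2 > 3 — FAILS

Because a single integer refutes it, the statement is false.

Answer: False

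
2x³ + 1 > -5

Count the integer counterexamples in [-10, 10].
Counterexamples in [-10, 10]: {-10, -9, -8, -7, -6, -5, -4, -3, -2}.

Counting them gives 9 values.

Answer: 9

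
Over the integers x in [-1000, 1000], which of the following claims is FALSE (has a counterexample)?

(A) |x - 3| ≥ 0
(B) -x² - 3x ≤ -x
(A) An absolute value is never negative, so the left side is ≥ 0 for every x, while the right side is 0. Tightest case in [-1000, 1000] is x = 3:
x = 3: LHS = |3 - 3| = |0| = 0; 0 ≥ 0 — holds
Hence LHS − RHS is never negative, i.e. LHS ≥ RHS throughout, so the relation holds for every integer in [-1000, 1000].

(B) x = -1: LHS = -(-1)² - 3·(-1) = 2, RHS = -(-1) = 1; 2 ≤ 1 — FAILS

Only (B) has a counterexample.

Answer: B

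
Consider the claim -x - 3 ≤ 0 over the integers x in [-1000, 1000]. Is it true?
The claim fails at x = -4:
x = -4: LHS = -(-4) - 3 = 1; 1 ≤ 0 — FAILS

Because a single integer refutes it, the statement is false.

Answer: False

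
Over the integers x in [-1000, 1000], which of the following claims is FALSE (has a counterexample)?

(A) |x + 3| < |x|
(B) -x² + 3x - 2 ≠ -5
(A) x = 0: LHS = |0 + 3| = |3| = 3, RHS = |0| = 0; 3 < 0 — FAILS

(B) Track d = LHS − RHS over the integers in [-1000, 1000]. Equality would need d = 0, but d changes sign only between consecutive integers, jumping over 0:
x = -1: LHS = -(-1)² + 3·(-1) - 2 = -6; -6 ≠ -5 — holds  (d = -1)
x = 0: LHS = -0² + 3·0 - 2 = -2; -2 ≠ -5 — holds  (d = 3)
x = 3: LHS = -3² + 3·3 - 2 = -2; -2 ≠ -5 — holds  (d = 3)
x = 4: LHS = -4² + 3·4 - 2 = -6; -6 ≠ -5 — holds  (d = -1)
Away from these crossings d keeps a constant sign, and checking every integer in [-1000, 1000] confirms d ≠ 0 throughout. Hence the two sides are never equal, so the relation holds for every integer in [-1000, 1000].

Only (A) has a counterexample.

Answer: A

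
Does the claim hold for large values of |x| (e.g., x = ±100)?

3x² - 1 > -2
x = 100: LHS = 3·100² - 1 = 29999; 29999 > -2 — holds
x = -100: LHS = 3·(-100)² - 1 = 29999; 29999 > -2 — holds

Answer: Yes, holds for both x = 100 and x = -100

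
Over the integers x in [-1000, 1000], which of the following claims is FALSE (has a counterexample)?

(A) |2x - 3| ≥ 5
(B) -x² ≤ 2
(A) x = 0: LHS = |2·0 - 3| = |-3| = 3; 3 ≥ 5 — FAILS

(B) Over all integers in [-1000, 1000], LHS − RHS is largest at x = 0, where it equals -2:
x = 0: LHS = -0² = 0; 0 ≤ 2 — holds
At the ends of the range:
x = -1000: LHS = -(-1000)² = -1000000; -1000000 ≤ 2 — holds
x = 1000: LHS = -1000² = -1000000; -1000000 ≤ 2 — holds
Hence LHS − RHS is never positive, i.e. LHS ≤ RHS throughout, so the relation holds for every integer in [-1000, 1000].

Only (A) has a counterexample.

Answer: A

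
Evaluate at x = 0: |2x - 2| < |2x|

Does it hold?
x = 0: LHS = |2·0 - 2| = |-2| = 2, RHS = |2·0| = |0| = 0; 2 < 0 — FAILS

The relation fails at x = 0, so x = 0 is a counterexample.

Answer: No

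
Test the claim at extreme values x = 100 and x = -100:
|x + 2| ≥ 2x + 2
x = 100: LHS = |100 + 2| = |102| = 102, RHS = 2·100 + 2 = 202; 102 ≥ 202 — FAILS
x = -100: LHS = |(-100) + 2| = |-98| = 98, RHS = 2·(-100) + 2 = -198; 98 ≥ -198 — holds

Answer: Partially: fails for x = 100, holds for x = -100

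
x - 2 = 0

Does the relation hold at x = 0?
x = 0: LHS = 0 - 2 = -2; -2 = 0 — FAILS

The relation fails at x = 0, so x = 0 is a counterexample.

Answer: No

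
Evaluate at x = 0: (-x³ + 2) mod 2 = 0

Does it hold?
x = 0: LHS = (-0³ + 2) mod 2 = 2 mod 2 = 0; 0 = 0 — holds

The relation is satisfied at x = 0.

Answer: Yes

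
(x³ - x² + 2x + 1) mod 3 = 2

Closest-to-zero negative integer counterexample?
Testing negative integers from -1 downward:
x = -1: LHS = ((-1)³ - (-1)² + 2·(-1) + 1) mod 3 = (-3) mod 3 = 0; 0 = 2 — FAILS  ← closest negative counterexample to 0

Answer: x = -1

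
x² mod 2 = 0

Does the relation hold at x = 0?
x = 0: LHS = (0²) mod 2 = 0 mod 2 = 0; 0 = 0 — holds

The relation is satisfied at x = 0.

Answer: Yes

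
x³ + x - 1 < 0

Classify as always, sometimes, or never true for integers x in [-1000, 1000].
Holds at x = 0: LHS = 0³ + 0 - 1 = -1; -1 < 0 — holds
Fails at x = 1: LHS = 1³ + 1 - 1 = 1; 1 < 0 — FAILS
It is satisfied by some integers in the range but not all.

Answer: Sometimes true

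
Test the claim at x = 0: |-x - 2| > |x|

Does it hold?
x = 0: LHS = |-0 - 2| = |-2| = 2, RHS = |0| = 0; 2 > 0 — holds

The relation is satisfied at x = 0.

Answer: Yes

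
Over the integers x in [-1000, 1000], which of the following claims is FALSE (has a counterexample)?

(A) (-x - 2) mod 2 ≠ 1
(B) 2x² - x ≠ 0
(A) x = 1: LHS = (-1 - 2) mod 2 = (-3) mod 2 = 1; 1 ≠ 1 — FAILS
(B) x = 0: LHS = 2·0² - 0 = 0; 0 ≠ 0 — FAILS

Answer: Both A and B are false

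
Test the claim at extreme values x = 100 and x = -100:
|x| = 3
x = 100: LHS = |100| = 100; 100 = 3 — FAILS
x = -100: LHS = |-100| = 100; 100 = 3 — FAILS

Answer: No, fails for both x = 100 and x = -100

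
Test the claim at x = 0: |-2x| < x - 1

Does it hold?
x = 0: LHS = |-2·0| = |0| = 0, RHS = 0 - 1 = -1; 0 < -1 — FAILS

The relation fails at x = 0, so x = 0 is a counterexample.

Answer: No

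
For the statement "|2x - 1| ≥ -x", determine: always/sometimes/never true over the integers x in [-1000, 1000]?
Over all integers in [-1000, 1000], LHS − RHS is smallest at x = 0, where it equals 1:
x = 0: LHS = |2·0 - 1| = |-1| = 1, RHS = -0 = 0; 1 ≥ 0 — holds
At the ends of the range:
x = -1000: LHS = |2·(-1000) - 1| = |-2001| = 2001, RHS = -(-1000) = 1000; 2001 ≥ 1000 — holds
x = 1000: LHS = |2·1000 - 1| = |1999| = 1999; 1999 ≥ -1000 — holds
Hence LHS − RHS is never negative, i.e. LHS ≥ RHS throughout, so the relation holds for every integer in [-1000, 1000].

No counterexample exists.

Answer: Always true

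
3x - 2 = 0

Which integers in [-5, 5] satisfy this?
Track d = LHS − RHS over the integers in [-5, 5]. Equality would need d = 0, but d changes sign only between consecutive integers, jumping over 0:
x = 0: LHS = 3·0 - 2 = -2; -2 = 0 — FAILS  (d = -2)
x = 1: LHS = 3·1 - 2 = 1; 1 = 0 — FAILS  (d = 1)
Away from these crossings d keeps a constant sign, and checking every integer in [-5, 5] confirms d ≠ 0 throughout. Hence the two sides are never equal, so the claimed relation (=) fails for every integer in [-5, 5].

Answer: None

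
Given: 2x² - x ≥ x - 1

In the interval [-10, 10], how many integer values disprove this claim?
Over all integers in [-10, 10], LHS − RHS is smallest at x = 0, where it equals 1:
x = 0: LHS = 2·0² - 0 = 0, RHS = 0 - 1 = -1; 0 ≥ -1 — holds
At the ends of the range:
x = -10: LHS = 2·(-10)² - (-10) = 210, RHS = (-10) - 1 = -11; 210 ≥ -11 — holds
x = 10: LHS = 2·10² - 10 = 190, RHS = 10 - 1 = 9; 190 ≥ 9 — holds
Hence LHS − RHS is never negative, i.e. LHS ≥ RHS throughout, so the relation holds for every integer in [-10, 10].

No counterexample appears in that range.

Answer: 0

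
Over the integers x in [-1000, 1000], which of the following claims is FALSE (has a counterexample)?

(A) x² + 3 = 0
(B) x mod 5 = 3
(A) x = 0: LHS = 0² + 3 = 3; 3 = 0 — FAILS
(B) x = 0: LHS = 0 mod 5 = 0; 0 = 3 — FAILS

Answer: Both A and B are false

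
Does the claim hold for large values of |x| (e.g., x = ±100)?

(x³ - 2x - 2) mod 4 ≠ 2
x = 100: LHS = (100³ - 2·100 - 2) mod 4 = 999798 mod 4 = 2; 2 ≠ 2 — FAILS
x = -100: LHS = ((-100)³ - 2·(-100) - 2) mod 4 = (-999802) mod 4 = 2; 2 ≠ 2 — FAILS

Answer: No, fails for both x = 100 and x = -100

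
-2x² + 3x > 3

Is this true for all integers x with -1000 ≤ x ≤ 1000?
The claim fails at x = 0:
x = 0: LHS = -2·0² + 3·0 = 0; 0 > 3 — FAILS

Because a single integer refutes it, the statement is false.

Answer: False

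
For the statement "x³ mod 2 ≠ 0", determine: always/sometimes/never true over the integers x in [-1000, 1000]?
Holds at x = 1: LHS = (1³) mod 2 = 1 mod 2 = 1; 1 ≠ 0 — holds
Fails at x = 0: LHS = (0³) mod 2 = 0 mod 2 = 0; 0 ≠ 0 — FAILS
It is satisfied by some integers in the range but not all.

Answer: Sometimes true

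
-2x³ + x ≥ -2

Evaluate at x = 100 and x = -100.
x = 100: LHS = -2·100³ + 100 = -1999900; -1999900 ≥ -2 — FAILS
x = -100: LHS = -2·(-100)³ + (-100) = 1999900; 1999900 ≥ -2 — holds

Answer: Partially: fails for x = 100, holds for x = -100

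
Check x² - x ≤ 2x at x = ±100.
x = 100: LHS = 100² - 100 = 9900, RHS = 2·100 = 200; 9900 ≤ 200 — FAILS
x = -100: LHS = (-100)² - (-100) = 10100, RHS = 2·(-100) = -200; 10100 ≤ -200 — FAILS

Answer: No, fails for both x = 100 and x = -100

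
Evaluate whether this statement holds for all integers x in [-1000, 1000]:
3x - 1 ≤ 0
The claim fails at x = 1:
x = 1: LHS = 3·1 - 1 = 2; 2 ≤ 0 — FAILS

Because a single integer refutes it, the statement is false.

Answer: False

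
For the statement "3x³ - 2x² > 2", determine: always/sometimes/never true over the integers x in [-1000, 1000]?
Holds at x = 2: LHS = 3·2³ - 2·2² = 16; 16 > 2 — holds
Fails at x = 0: LHS = 3·0³ - 2·0² = 0; 0 > 2 — FAILS
It is satisfied by some integers in the range but not all.

Answer: Sometimes true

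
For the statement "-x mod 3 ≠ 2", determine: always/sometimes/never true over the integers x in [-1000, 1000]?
Holds at x = 0: LHS = (-0) mod 3 = 0 mod 3 = 0; 0 ≠ 2 — holds
Fails at x = 1: LHS = (-1) mod 3 = 2; 2 ≠ 2 — FAILS
It is satisfied by some integers in the range but not all.

Answer: Sometimes true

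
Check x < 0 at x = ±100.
x = 100: 100 < 0 — FAILS
x = -100: -100 < 0 — holds

Answer: Partially: fails for x = 100, holds for x = -100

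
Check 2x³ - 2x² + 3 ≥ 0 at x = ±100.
x = 100: LHS = 2·100³ - 2·100² + 3 = 1980003; 1980003 ≥ 0 — holds
x = -100: LHS = 2·(-100)³ - 2·(-100)² + 3 = -2019997; -2019997 ≥ 0 — FAILS

Answer: Partially: holds for x = 100, fails for x = -100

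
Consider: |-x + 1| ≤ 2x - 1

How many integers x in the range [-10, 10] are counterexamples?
Counterexamples in [-10, 10]: {-10, -9, -8, -7, -6, -5, -4, -3, -2, -1, 0}.

Counting them gives 11 values.

Answer: 11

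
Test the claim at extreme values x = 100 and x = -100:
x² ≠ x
x = 100: LHS = 100² = 10000; 10000 ≠ 100 — holds
x = -100: LHS = (-100)² = 10000; 10000 ≠ -100 — holds

Answer: Yes, holds for both x = 100 and x = -100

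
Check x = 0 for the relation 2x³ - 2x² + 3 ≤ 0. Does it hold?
x = 0: LHS = 2·0³ - 2·0² + 3 = 3; 3 ≤ 0 — FAILS

The relation fails at x = 0, so x = 0 is a counterexample.

Answer: No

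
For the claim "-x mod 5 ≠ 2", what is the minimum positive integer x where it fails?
Testing positive integers:
x = 1: LHS = (-1) mod 5 = 4; 4 ≠ 2 — holds
x = 2: LHS = (-2) mod 5 = 3; 3 ≠ 2 — holds
x = 3: LHS = (-3) mod 5 = 2; 2 ≠ 2 — FAILS  ← smallest positive counterexample

Answer: x = 3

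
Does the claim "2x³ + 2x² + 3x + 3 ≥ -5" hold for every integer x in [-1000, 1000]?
The claim fails at x = -2:
x = -2: LHS = 2·(-2)³ + 2·(-2)² + 3·(-2) + 3 = -11; -11 ≥ -5 — FAILS

Because a single integer refutes it, the statement is false.

Answer: False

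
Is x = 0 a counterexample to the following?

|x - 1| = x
Substitute x = 0 into the relation:
x = 0: LHS = |0 - 1| = |-1| = 1; 1 = 0 — FAILS

Since the claim fails at x = 0, this value is a counterexample.

Answer: Yes, x = 0 is a counterexample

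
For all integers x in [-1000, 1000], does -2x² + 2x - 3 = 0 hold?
The claim fails at x = 0:
x = 0: LHS = -2·0² + 2·0 - 3 = -3; -3 = 0 — FAILS

Because a single integer refutes it, the statement is false.

Answer: False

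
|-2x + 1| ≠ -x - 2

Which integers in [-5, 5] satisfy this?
Over all integers in [-5, 5], LHS − RHS is always positive; it is smallest at x = 0, where it equals 3:
x = 0: LHS = |-2·0 + 1| = |1| = 1, RHS = -0 - 2 = -2; 1 ≠ -2 — holds
At the ends of the range:
x = -5: LHS = |-2·(-5) + 1| = |11| = 11, RHS = -(-5) - 2 = 3; 11 ≠ 3 — holds
x = 5: LHS = |-2·5 + 1| = |-9| = 9, RHS = -5 - 2 = -7; 9 ≠ -7 — holds
Hence LHS − RHS is never 0, i.e. the two sides are never equal, so the relation holds for every integer in [-5, 5].

Answer: All integers in [-5, 5]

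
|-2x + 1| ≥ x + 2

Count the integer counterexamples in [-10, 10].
Counterexamples in [-10, 10]: {0, 1, 2}.

Counting them gives 3 values.

Answer: 3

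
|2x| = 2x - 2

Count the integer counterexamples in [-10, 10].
Counterexamples in [-10, 10]: {-10, -9, -8, -7, -6, -5, -4, -3, -2, -1, 0, 1, 2, 3, 4, 5, 6, 7, 8, 9, 10}.

Counting them gives 21 values.

Answer: 21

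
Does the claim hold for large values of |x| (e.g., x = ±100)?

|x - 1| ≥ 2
x = 100: LHS = |100 - 1| = |99| = 99; 99 ≥ 2 — holds
x = -100: LHS = |(-100) - 1| = |-101| = 101; 101 ≥ 2 — holds

Answer: Yes, holds for both x = 100 and x = -100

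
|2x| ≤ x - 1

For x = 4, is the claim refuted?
Substitute x = 4 into the relation:
x = 4: LHS = |2·4| = |8| = 8, RHS = 4 - 1 = 3; 8 ≤ 3 — FAILS

Since the claim fails at x = 4, this value is a counterexample.

Answer: Yes, x = 4 is a counterexample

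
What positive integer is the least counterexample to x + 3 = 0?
Testing positive integers:
x = 1: LHS = 1 + 3 = 4; 4 = 0 — FAILS  ← smallest positive counterexample

Answer: x = 1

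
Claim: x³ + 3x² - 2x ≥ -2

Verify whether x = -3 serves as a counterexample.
Substitute x = -3 into the relation:
x = -3: LHS = (-3)³ + 3·(-3)² - 2·(-3) = 6; 6 ≥ -2 — holds

The claim holds here, so x = -3 is not a counterexample. (A counterexample exists elsewhere, e.g. x = -4.)

Answer: No, x = -3 is not a counterexample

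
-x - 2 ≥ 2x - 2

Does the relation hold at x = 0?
x = 0: LHS = -0 - 2 = -2, RHS = 2·0 - 2 = -2; -2 ≥ -2 — holds

The relation is satisfied at x = 0.

Answer: Yes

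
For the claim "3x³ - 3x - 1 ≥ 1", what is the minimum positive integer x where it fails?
Testing positive integers:
x = 1: LHS = 3·1³ - 3·1 - 1 = -1; -1 ≥ 1 — FAILS  ← smallest positive counterexample

Answer: x = 1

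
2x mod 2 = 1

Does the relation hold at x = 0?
x = 0: LHS = (2·0) mod 2 = 0 mod 2 = 0; 0 = 1 — FAILS

The relation fails at x = 0, so x = 0 is a counterexample.

Answer: No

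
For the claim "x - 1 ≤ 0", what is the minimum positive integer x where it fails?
Testing positive integers:
x = 1: LHS = 1 - 1 = 0; 0 ≤ 0 — holds
x = 2: LHS = 2 - 1 = 1; 1 ≤ 0 — FAILS  ← smallest positive counterexample

Answer: x = 2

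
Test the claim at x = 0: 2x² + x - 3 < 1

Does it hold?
x = 0: LHS = 2·0² + 0 - 3 = -3; -3 < 1 — holds

The relation is satisfied at x = 0.

Answer: Yes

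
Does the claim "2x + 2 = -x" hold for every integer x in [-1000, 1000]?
The claim fails at x = 0:
x = 0: LHS = 2·0 + 2 = 2, RHS = -0 = 0; 2 = 0 — FAILS

Because a single integer refutes it, the statement is false.

Answer: False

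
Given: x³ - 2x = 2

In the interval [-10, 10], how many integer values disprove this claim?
Counterexamples in [-10, 10]: {-10, -9, -8, -7, -6, -5, -4, -3, -2, -1, 0, 1, 2, 3, 4, 5, 6, 7, 8, 9, 10}.

Counting them gives 21 values.

Answer: 21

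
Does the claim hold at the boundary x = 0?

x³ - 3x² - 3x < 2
x = 0: LHS = 0³ - 3·0² - 3·0 = 0; 0 < 2 — holds

The relation is satisfied at x = 0.

Answer: Yes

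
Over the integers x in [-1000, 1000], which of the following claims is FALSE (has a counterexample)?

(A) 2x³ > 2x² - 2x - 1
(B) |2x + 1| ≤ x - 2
(A) x = -1: LHS = 2·(-1)³ = -2, RHS = 2·(-1)² - 2·(-1) - 1 = 3; -2 > 3 — FAILS
(B) x = 0: LHS = |2·0 + 1| = |1| = 1, RHS = 0 - 2 = -2; 1 ≤ -2 — FAILS

Answer: Both A and B are false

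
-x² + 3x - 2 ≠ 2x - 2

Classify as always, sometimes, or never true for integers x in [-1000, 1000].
Holds at x = -1: LHS = -(-1)² + 3·(-1) - 2 = -6, RHS = 2·(-1) - 2 = -4; -6 ≠ -4 — holds
Fails at x = 0: LHS = -0² + 3·0 - 2 = -2, RHS = 2·0 - 2 = -2; -2 ≠ -2 — FAILS
It is satisfied by some integers in the range but not all.

Answer: Sometimes true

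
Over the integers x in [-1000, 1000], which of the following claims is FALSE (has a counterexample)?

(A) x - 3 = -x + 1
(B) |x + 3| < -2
(A) x = 0: LHS = 0 - 3 = -3, RHS = -0 + 1 = 1; -3 = 1 — FAILS
(B) x = 0: LHS = |0 + 3| = |3| = 3; 3 < -2 — FAILS

Answer: Both A and B are false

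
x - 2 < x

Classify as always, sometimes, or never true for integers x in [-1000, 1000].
Over all integers in [-1000, 1000], LHS − RHS is largest at x = 0, where it equals -2:
x = 0: LHS = 0 - 2 = -2; -2 < 0 — holds
At the ends of the range:
x = -1000: LHS = (-1000) - 2 = -1002; -1002 < -1000 — holds
x = 1000: LHS = 1000 - 2 = 998; 998 < 1000 — holds
Hence LHS − RHS is never zero or positive, i.e. LHS < RHS throughout, so the relation holds for every integer in [-1000, 1000].

No counterexample exists.

Answer: Always true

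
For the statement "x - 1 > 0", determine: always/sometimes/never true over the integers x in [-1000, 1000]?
Holds at x = 2: LHS = 2 - 1 = 1; 1 > 0 — holds
Fails at x = 0: LHS = 0 - 1 = -1; -1 > 0 — FAILS
It is satisfied by some integers in the range but not all.

Answer: Sometimes true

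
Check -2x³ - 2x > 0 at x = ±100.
x = 100: LHS = -2·100³ - 2·100 = -2000200; -2000200 > 0 — FAILS
x = -100: LHS = -2·(-100)³ - 2·(-100) = 2000200; 2000200 > 0 — holds

Answer: Partially: fails for x = 100, holds for x = -100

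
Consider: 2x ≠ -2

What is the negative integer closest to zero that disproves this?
Testing negative integers from -1 downward:
x = -1: LHS = 2·(-1) = -2; -2 ≠ -2 — FAILS  ← closest negative counterexample to 0

Answer: x = -1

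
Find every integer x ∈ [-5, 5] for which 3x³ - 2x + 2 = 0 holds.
Track d = LHS − RHS over the integers in [-5, 5]. Equality would need d = 0, but d changes sign only between consecutive integers, jumping over 0:
x = -2: LHS = 3·(-2)³ - 2·(-2) + 2 = -18; -18 = 0 — FAILS  (d = -18)
x = -1: LHS = 3·(-1)³ - 2·(-1) + 2 = 1; 1 = 0 — FAILS  (d = 1)
Away from these crossings d keeps a constant sign, and checking every integer in [-5, 5] confirms d ≠ 0 throughout. Hence the two sides are never equal, so the claimed relation (=) fails for every integer in [-5, 5].

Answer: None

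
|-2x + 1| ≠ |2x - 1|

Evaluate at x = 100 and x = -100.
x = 100: LHS = |-2·100 + 1| = |-199| = 199, RHS = |2·100 - 1| = |199| = 199; 199 ≠ 199 — FAILS
x = -100: LHS = |-2·(-100) + 1| = |201| = 201, RHS = |2·(-100) - 1| = |-201| = 201; 201 ≠ 201 — FAILS

Answer: No, fails for both x = 100 and x = -100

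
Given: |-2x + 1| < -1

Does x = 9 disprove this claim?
Substitute x = 9 into the relation:
x = 9: LHS = |-2·9 + 1| = |-17| = 17; 17 < -1 — FAILS

Since the claim fails at x = 9, this value is a counterexample.

Answer: Yes, x = 9 is a counterexample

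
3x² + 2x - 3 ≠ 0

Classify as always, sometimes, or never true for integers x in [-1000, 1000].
Track d = LHS − RHS over the integers in [-1000, 1000]. Equality would need d = 0, but d changes sign only between consecutive integers, jumping over 0:
x = -2: LHS = 3·(-2)² + 2·(-2) - 3 = 5; 5 ≠ 0 — holds  (d = 5)
x = -1: LHS = 3·(-1)² + 2·(-1) - 3 = -2; -2 ≠ 0 — holds  (d = -2)
x = 0: LHS = 3·0² + 2·0 - 3 = -3; -3 ≠ 0 — holds  (d = -3)
x = 1: LHS = 3·1² + 2·1 - 3 = 2; 2 ≠ 0 — holds  (d = 2)
Away from these crossings d keeps a constant sign, and checking every integer in [-1000, 1000] confirms d ≠ 0 throughout. Hence the two sides are never equal, so the relation holds for every integer in [-1000, 1000].

No counterexample exists.

Answer: Always true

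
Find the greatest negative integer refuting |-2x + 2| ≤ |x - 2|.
Testing negative integers from -1 downward:
x = -1: LHS = |-2·(-1) + 2| = |4| = 4, RHS = |(-1) - 2| = |-3| = 3; 4 ≤ 3 — FAILS  ← closest negative counterexample to 0

Answer: x = -1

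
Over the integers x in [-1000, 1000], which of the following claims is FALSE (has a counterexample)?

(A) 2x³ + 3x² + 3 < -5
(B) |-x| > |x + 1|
(A) x = 0: LHS = 2·0³ + 3·0² + 3 = 3; 3 < -5 — FAILS
(B) x = 0: LHS = |-0| = |0| = 0, RHS = |0 + 1| = |1| = 1; 0 > 1 — FAILS

Answer: Both A and B are false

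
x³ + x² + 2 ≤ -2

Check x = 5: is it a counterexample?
Substitute x = 5 into the relation:
x = 5: LHS = 5³ + 5² + 2 = 152; 152 ≤ -2 — FAILS

Since the claim fails at x = 5, this value is a counterexample.

Answer: Yes, x = 5 is a counterexample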